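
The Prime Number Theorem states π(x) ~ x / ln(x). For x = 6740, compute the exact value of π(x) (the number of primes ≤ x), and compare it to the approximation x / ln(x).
π(6740) = 869;  x/ln(x) ≈ 764.54;  relative error ≈ 12.02%.

Directly count primes up to 6740: π(6740) = 869. The PNT approximation gives 6740/ln(6740) ≈ 6740/8.81582 ≈ 764.54. Relative error (π(x) − x/ln(x)) / π(x) ≈ 12.02%; the approximation is known to undercount slightly (Li(x) is a better estimate).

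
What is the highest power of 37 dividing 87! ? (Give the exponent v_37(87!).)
v_37(87!) = 2

Legendre's formula: v_p(n!) = Σ_{k ≥ 1} ⌊n / p^k⌋. For p = 37, n = 87, the terms are:
  ⌊87/37^1⌋ = ⌊87/37⌋ = 2
(the next term ⌊87/37^2⌋ = 0, terminating the sum). Summing: v_37(87!) = 2 = 2.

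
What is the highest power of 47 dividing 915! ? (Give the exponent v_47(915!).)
v_47(915!) = 19

Legendre's formula: v_p(n!) = Σ_{k ≥ 1} ⌊n / p^k⌋. For p = 47, n = 915, the terms are:
  ⌊915/47^1⌋ = ⌊915/47⌋ = 19
(the next term ⌊915/47^2⌋ = 0, terminating the sum). Summing: v_47(915!) = 19 = 19.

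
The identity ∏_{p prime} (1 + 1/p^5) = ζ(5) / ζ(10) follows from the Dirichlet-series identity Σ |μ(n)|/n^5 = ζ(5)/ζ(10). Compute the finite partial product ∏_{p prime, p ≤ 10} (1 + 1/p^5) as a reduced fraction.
∏ = 1468981382/1418090625

The primes p ≤ 10 are [2, 3, 5, 7]. For each, (1 + 1/p^5) = (p^5 + 1)/p^5. Multiplying these fractions over p ∈ [2, 3, 5, 7] gives 1468981382/1418090625. (In the limit P → ∞ this tends to ζ(5)/ζ(10).)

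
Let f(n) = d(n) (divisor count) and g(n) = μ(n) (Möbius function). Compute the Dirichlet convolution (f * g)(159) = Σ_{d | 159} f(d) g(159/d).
(d * μ)(159) = 1

Divisors of 159: [1, 3, 53, 159]. For each d | 159:
  d = 1: d(1) · μ(159/1) = 1 · 1 = 1
  d = 3: d(3) · μ(159/3) = 2 · -1 = -2
  d = 53: d(53) · μ(159/53) = 2 · -1 = -2
  d = 159: d(159) · μ(159/159) = 4 · 1 = 4
Summing: (d * μ)(159) = 1 + -2 + -2 + 4 = 1.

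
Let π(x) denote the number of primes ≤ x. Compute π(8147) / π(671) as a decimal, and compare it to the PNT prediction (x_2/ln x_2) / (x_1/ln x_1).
π(8147)/π(671) = 1023/121 ≈ 8.4545;  PNT prediction ≈ 8.7755.

π(671) = 121 and π(8147) = 1023, so π(8147)/π(671) ≈ 8.4545. The PNT-predicted ratio is (8147/ln(8147)) / (671/ln(671)) ≈ 8.7755. The two agree to within a few percent, as expected.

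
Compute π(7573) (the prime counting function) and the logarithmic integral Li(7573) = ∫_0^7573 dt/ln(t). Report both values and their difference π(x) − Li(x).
π(7573) = 961;  Li(7573) ≈ 978.76;  π(x) − Li(x) ≈ -17.76.

Direct count of primes ≤ 7573 gives π(7573) = 961. Numerical evaluation of the logarithmic integral gives Li(7573) ≈ 978.76. The difference π(x) − Li(x) ≈ -17.76 is typically negative for small/moderate x (Li(x) overestimates), though Littlewood's theorem shows this sign changes infinitely often.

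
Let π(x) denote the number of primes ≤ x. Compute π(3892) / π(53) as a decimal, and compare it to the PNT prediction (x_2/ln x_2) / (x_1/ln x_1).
π(3892)/π(53) = 539/16 ≈ 33.6875;  PNT prediction ≈ 35.2686.

π(53) = 16 and π(3892) = 539, so π(3892)/π(53) ≈ 33.6875. The PNT-predicted ratio is (3892/ln(3892)) / (53/ln(53)) ≈ 35.2686. The two agree to within a few percent, as expected.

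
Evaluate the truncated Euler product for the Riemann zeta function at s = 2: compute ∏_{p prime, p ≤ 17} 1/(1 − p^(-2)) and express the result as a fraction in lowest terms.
∏ = 206841635/127401984

The primes p ≤ 17 are [2, 3, 5, 7, 11, 13, 17]. For each prime, (1 − 1/p^2)^(-1) = p^2 / (p^2 − 1). The product is (1 − 1/2^2)^(-1), (1 − 1/3^2)^(-1), (1 − 1/5^2)^(-1), (1 − 1/7^2)^(-1), (1 − 1/11^2)^(-1), (1 − 1/13^2)^(-1), (1 − 1/17^2)^(-1) = ∏ p^2 / (p^2 − 1) = 206841635/127401984.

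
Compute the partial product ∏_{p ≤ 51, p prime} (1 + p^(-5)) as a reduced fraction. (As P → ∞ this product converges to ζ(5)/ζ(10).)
∏ = 77350420258916008694441522216355088445733760320747817275637792505856/74669957780522328018216335873020857442299719217280893302140029444835

The primes p ≤ 51 are [2, 3, 5, 7, 11, 13, 17, 19, 23, 29, 31, 37, 41, 43, 47]. For each, (1 + 1/p^5) = (p^5 + 1)/p^5. Multiplying these fractions over p ∈ [2, 3, 5, 7, 11, 13, 17, 19, 23, 29, 31, 37, 41, 43, 47] gives 77350420258916008694441522216355088445733760320747817275637792505856/74669957780522328018216335873020857442299719217280893302140029444835. (In the limit P → ∞ this tends to ζ(5)/ζ(10).)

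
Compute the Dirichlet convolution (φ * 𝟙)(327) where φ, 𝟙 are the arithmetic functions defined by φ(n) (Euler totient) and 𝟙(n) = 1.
(φ * 𝟙)(327) = 327

Divisors of 327: [1, 3, 109, 327]. For each d | 327:
  d = 1: φ(1) · 𝟙(327/1) = 1 · 1 = 1
  d = 3: φ(3) · 𝟙(327/3) = 2 · 1 = 2
  d = 109: φ(109) · 𝟙(327/109) = 108 · 1 = 108
  d = 327: φ(327) · 𝟙(327/327) = 216 · 1 = 216
Summing: (φ * 𝟙)(327) = 1 + 2 + 108 + 216 = 327.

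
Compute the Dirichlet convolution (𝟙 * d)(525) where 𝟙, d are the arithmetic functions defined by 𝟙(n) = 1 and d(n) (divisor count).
(𝟙 * d)(525) = 54

Divisors of 525: [1, 3, 5, 7, 15, 21, 25, 35, 75, 105, 175, 525]. For each d | 525:
  d = 1: 𝟙(1) · d(525/1) = 1 · 12 = 12
  d = 3: 𝟙(3) · d(525/3) = 1 · 6 = 6
  d = 5: 𝟙(5) · d(525/5) = 1 · 8 = 8
  d = 7: 𝟙(7) · d(525/7) = 1 · 6 = 6
  d = 15: 𝟙(15) · d(525/15) = 1 · 4 = 4
  d = 21: 𝟙(21) · d(525/21) = 1 · 3 = 3
  d = 25: 𝟙(25) · d(525/25) = 1 · 4 = 4
  d = 35: 𝟙(35) · d(525/35) = 1 · 4 = 4
  d = 75: 𝟙(75) · d(525/75) = 1 · 2 = 2
  d = 105: 𝟙(105) · d(525/105) = 1 · 2 = 2
  d = 175: 𝟙(175) · d(525/175) = 1 · 2 = 2
  d = 525: 𝟙(525) · d(525/525) = 1 · 1 = 1
Summing: (𝟙 * d)(525) = 12 + 6 + 8 + 6 + 4 + 3 + 4 + 4 + 2 + 2 + 2 + 1 = 54.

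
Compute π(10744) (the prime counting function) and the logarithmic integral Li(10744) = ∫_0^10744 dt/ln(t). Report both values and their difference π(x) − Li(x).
π(10744) = 1310;  Li(10744) ≈ 1326.60;  π(x) − Li(x) ≈ -16.60.

Direct count of primes ≤ 10744 gives π(10744) = 1310. Numerical evaluation of the logarithmic integral gives Li(10744) ≈ 1326.60. The difference π(x) − Li(x) ≈ -16.60 is typically negative for small/moderate x (Li(x) overestimates), though Littlewood's theorem shows this sign changes infinitely often.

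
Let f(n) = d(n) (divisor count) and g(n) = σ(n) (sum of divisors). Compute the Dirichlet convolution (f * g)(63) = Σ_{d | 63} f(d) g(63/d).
(d * σ)(63) = 240

Divisors of 63: [1, 3, 7, 9, 21, 63]. For each d | 63:
  d = 1: d(1) · σ(63/1) = 1 · 104 = 104
  d = 3: d(3) · σ(63/3) = 2 · 32 = 64
  d = 7: d(7) · σ(63/7) = 2 · 13 = 26
  d = 9: d(9) · σ(63/9) = 3 · 8 = 24
  d = 21: d(21) · σ(63/21) = 4 · 4 = 16
  d = 63: d(63) · σ(63/63) = 6 · 1 = 6
Summing: (d * σ)(63) = 104 + 64 + 26 + 24 + 16 + 6 = 240.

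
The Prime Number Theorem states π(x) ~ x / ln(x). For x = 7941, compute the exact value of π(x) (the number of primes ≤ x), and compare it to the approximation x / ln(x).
π(7941) = 1003;  x/ln(x) ≈ 884.32;  relative error ≈ 11.83%.

Directly count primes up to 7941: π(7941) = 1003. The PNT approximation gives 7941/ln(7941) ≈ 7941/8.97979 ≈ 884.32. Relative error (π(x) − x/ln(x)) / π(x) ≈ 11.83%; the approximation is known to undercount slightly (Li(x) is a better estimate).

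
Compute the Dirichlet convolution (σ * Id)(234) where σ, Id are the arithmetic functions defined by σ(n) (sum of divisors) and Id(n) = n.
(σ * Id)(234) = 4590

Divisors of 234: [1, 2, 3, 6, 9, 13, 18, 26, 39, 78, 117, 234]. For each d | 234:
  d = 1: σ(1) · Id(234/1) = 1 · 234 = 234
  d = 2: σ(2) · Id(234/2) = 3 · 117 = 351
  d = 3: σ(3) · Id(234/3) = 4 · 78 = 312
  d = 6: σ(6) · Id(234/6) = 12 · 39 = 468
  d = 9: σ(9) · Id(234/9) = 13 · 26 = 338
  d = 13: σ(13) · Id(234/13) = 14 · 18 = 252
  d = 18: σ(18) · Id(234/18) = 39 · 13 = 507
  d = 26: σ(26) · Id(234/26) = 42 · 9 = 378
  d = 39: σ(39) · Id(234/39) = 56 · 6 = 336
  d = 78: σ(78) · Id(234/78) = 168 · 3 = 504
  d = 117: σ(117) · Id(234/117) = 182 · 2 = 364
  d = 234: σ(234) · Id(234/234) = 546 · 1 = 546
Summing: (σ * Id)(234) = 234 + 351 + 312 + 468 + 338 + 252 + 507 + 378 + 336 + 504 + 364 + 546 = 4590.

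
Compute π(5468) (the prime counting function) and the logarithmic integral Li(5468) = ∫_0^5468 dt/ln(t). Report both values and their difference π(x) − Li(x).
π(5468) = 721;  Li(5468) ≈ 738.94;  π(x) − Li(x) ≈ -17.94.

Direct count of primes ≤ 5468 gives π(5468) = 721. Numerical evaluation of the logarithmic integral gives Li(5468) ≈ 738.94. The difference π(x) − Li(x) ≈ -17.94 is typically negative for small/moderate x (Li(x) overestimates), though Littlewood's theorem shows this sign changes infinitely often.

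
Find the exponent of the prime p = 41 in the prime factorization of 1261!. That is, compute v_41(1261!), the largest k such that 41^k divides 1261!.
v_41(1261!) = 30

Legendre's formula: v_p(n!) = Σ_{k ≥ 1} ⌊n / p^k⌋. For p = 41, n = 1261, the terms are:
  ⌊1261/41^1⌋ = ⌊1261/41⌋ = 30
(the next term ⌊1261/41^2⌋ = 0, terminating the sum). Summing: v_41(1261!) = 30 = 30.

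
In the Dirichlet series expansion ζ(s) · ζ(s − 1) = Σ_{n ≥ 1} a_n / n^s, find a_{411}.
σ(411) = 552

In the product (Σ m^0/m^s)(Σ k / k^s) = Σ (Σ_{d | n} d) / n^s, the coefficient of 1/n^s is σ(n) = Σ_{d | n} d. For n = 411, divisors are [1, 3, 137, 411]; summing: σ(411) = 552.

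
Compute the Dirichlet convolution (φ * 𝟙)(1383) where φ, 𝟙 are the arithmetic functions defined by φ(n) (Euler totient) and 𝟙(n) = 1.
(φ * 𝟙)(1383) = 1383

Divisors of 1383: [1, 3, 461, 1383]. For each d | 1383:
  d = 1: φ(1) · 𝟙(1383/1) = 1 · 1 = 1
  d = 3: φ(3) · 𝟙(1383/3) = 2 · 1 = 2
  d = 461: φ(461) · 𝟙(1383/461) = 460 · 1 = 460
  d = 1383: φ(1383) · 𝟙(1383/1383) = 920 · 1 = 920
Summing: (φ * 𝟙)(1383) = 1 + 2 + 460 + 920 = 1383.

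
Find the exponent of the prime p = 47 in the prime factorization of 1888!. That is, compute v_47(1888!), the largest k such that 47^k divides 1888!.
v_47(1888!) = 40

Legendre's formula: v_p(n!) = Σ_{k ≥ 1} ⌊n / p^k⌋. For p = 47, n = 1888, the terms are:
  ⌊1888/47^1⌋ = ⌊1888/47⌋ = 40
(the next term ⌊1888/47^2⌋ = 0, terminating the sum). Summing: v_47(1888!) = 40 = 40.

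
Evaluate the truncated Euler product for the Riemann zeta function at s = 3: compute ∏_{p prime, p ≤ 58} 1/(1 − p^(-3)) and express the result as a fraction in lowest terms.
∏ = 16238292364256237331040396846411171054751/13509219810297755163480275884866445246464

The primes p ≤ 58 are [2, 3, 5, 7, 11, 13, 17, 19, 23, 29, 31, 37, 41, 43, 47, 53]. For each prime, (1 − 1/p^3)^(-1) = p^3 / (p^3 − 1). The product is (1 − 1/2^3)^(-1), (1 − 1/3^3)^(-1), (1 − 1/5^3)^(-1), (1 − 1/7^3)^(-1), (1 − 1/11^3)^(-1), (1 − 1/13^3)^(-1), (1 − 1/17^3)^(-1), (1 − 1/19^3)^(-1), (1 − 1/23^3)^(-1), (1 − 1/29^3)^(-1), (1 − 1/31^3)^(-1), (1 − 1/37^3)^(-1), (1 − 1/41^3)^(-1), (1 − 1/43^3)^(-1), (1 − 1/47^3)^(-1), (1 − 1/53^3)^(-1) = ∏ p^3 / (p^3 − 1) = 16238292364256237331040396846411171054751/13509219810297755163480275884866445246464.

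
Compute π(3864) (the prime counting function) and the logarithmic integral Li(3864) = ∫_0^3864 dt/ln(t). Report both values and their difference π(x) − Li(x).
π(3864) = 536;  Li(3864) ≈ 548.93;  π(x) − Li(x) ≈ -12.93.

Direct count of primes ≤ 3864 gives π(3864) = 536. Numerical evaluation of the logarithmic integral gives Li(3864) ≈ 548.93. The difference π(x) − Li(x) ≈ -12.93 is typically negative for small/moderate x (Li(x) overestimates), though Littlewood's theorem shows this sign changes infinitely often.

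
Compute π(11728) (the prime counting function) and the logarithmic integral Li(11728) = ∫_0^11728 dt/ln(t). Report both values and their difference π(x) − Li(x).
π(11728) = 1407;  Li(11728) ≈ 1432.11;  π(x) − Li(x) ≈ -25.11.

Direct count of primes ≤ 11728 gives π(11728) = 1407. Numerical evaluation of the logarithmic integral gives Li(11728) ≈ 1432.11. The difference π(x) − Li(x) ≈ -25.11 is typically negative for small/moderate x (Li(x) overestimates), though Littlewood's theorem shows this sign changes infinitely often.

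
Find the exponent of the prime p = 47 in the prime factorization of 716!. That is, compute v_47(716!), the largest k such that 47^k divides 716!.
v_47(716!) = 15

Legendre's formula: v_p(n!) = Σ_{k ≥ 1} ⌊n / p^k⌋. For p = 47, n = 716, the terms are:
  ⌊716/47^1⌋ = ⌊716/47⌋ = 15
(the next term ⌊716/47^2⌋ = 0, terminating the sum). Summing: v_47(716!) = 15 = 15.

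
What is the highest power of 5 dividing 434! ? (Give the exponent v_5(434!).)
v_5(434!) = 106

Legendre's formula: v_p(n!) = Σ_{k ≥ 1} ⌊n / p^k⌋. For p = 5, n = 434, the terms are:
  ⌊434/5^1⌋ = ⌊434/5⌋ = 86
  ⌊434/5^2⌋ = ⌊434/25⌋ = 17
  ⌊434/5^3⌋ = ⌊434/125⌋ = 3
(the next term ⌊434/5^4⌋ = 0, terminating the sum). Summing: v_5(434!) = 86 + 17 + 3 = 106.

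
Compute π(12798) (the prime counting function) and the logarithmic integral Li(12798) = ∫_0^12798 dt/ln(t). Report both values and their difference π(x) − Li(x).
π(12798) = 1525;  Li(12798) ≈ 1545.77;  π(x) − Li(x) ≈ -20.77.

Direct count of primes ≤ 12798 gives π(12798) = 1525. Numerical evaluation of the logarithmic integral gives Li(12798) ≈ 1545.77. The difference π(x) − Li(x) ≈ -20.77 is typically negative for small/moderate x (Li(x) overestimates), though Littlewood's theorem shows this sign changes infinitely often.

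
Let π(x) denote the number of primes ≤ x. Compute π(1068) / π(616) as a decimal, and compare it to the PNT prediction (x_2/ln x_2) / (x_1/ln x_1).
π(1068)/π(616) = 179/112 ≈ 1.5982;  PNT prediction ≈ 1.5970.

π(616) = 112 and π(1068) = 179, so π(1068)/π(616) ≈ 1.5982. The PNT-predicted ratio is (1068/ln(1068)) / (616/ln(616)) ≈ 1.5970. The two agree to within a few percent, as expected.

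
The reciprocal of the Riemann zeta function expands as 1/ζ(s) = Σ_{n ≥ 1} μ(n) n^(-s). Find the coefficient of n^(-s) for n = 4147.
μ(4147) = -1

Factor n = 4147 = 11 · 13 · 29. μ(n) = 0 if any exponent ≥ 2 (not squarefree); otherwise μ(n) = (−1)^{ω(n)} where ω(n) is the number of distinct prime factors. Applying: μ(4147) = -1.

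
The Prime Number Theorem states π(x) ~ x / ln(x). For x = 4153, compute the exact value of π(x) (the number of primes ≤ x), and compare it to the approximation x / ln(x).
π(4153) = 571;  x/ln(x) ≈ 498.46;  relative error ≈ 12.70%.

Directly count primes up to 4153: π(4153) = 571. The PNT approximation gives 4153/ln(4153) ≈ 4153/8.33159 ≈ 498.46. Relative error (π(x) − x/ln(x)) / π(x) ≈ 12.70%; the approximation is known to undercount slightly (Li(x) is a better estimate).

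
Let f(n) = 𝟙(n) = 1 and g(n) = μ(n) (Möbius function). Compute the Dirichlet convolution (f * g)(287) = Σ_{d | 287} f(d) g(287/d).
(𝟙 * μ)(287) = 0

Divisors of 287: [1, 7, 41, 287]. For each d | 287:
  d = 1: 𝟙(1) · μ(287/1) = 1 · 1 = 1
  d = 7: 𝟙(7) · μ(287/7) = 1 · -1 = -1
  d = 41: 𝟙(41) · μ(287/41) = 1 · -1 = -1
  d = 287: 𝟙(287) · μ(287/287) = 1 · 1 = 1
Summing: (𝟙 * μ)(287) = 1 + -1 + -1 + 1 = 0.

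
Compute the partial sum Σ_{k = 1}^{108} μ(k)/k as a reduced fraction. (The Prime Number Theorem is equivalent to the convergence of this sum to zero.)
Σ μ(k)/k = -471587355397623908340013564541943736683/61104193276071414630466614650954086866535

Values of μ(k) for 1 ≤ k ≤ 108: μ(1) = 1, μ(2) = -1, μ(3) = -1, μ(5) = -1, μ(6) = 1, μ(7) = -1, μ(10) = 1, μ(11) = -1, μ(13) = -1, μ(14) = 1, μ(15) = 1, μ(17) = -1, μ(19) = -1, μ(21) = 1, μ(22) = 1, μ(23) = -1, μ(26) = 1, μ(29) = -1, μ(30) = -1, μ(31) = -1, μ(33) = 1, μ(34) = 1, μ(35) = 1, μ(37) = -1, μ(38) = 1, μ(39) = 1, μ(41) = -1, μ(42) = -1, μ(43) = -1, μ(46) = 1, μ(47) = -1, μ(51) = 1, μ(53) = -1, μ(55) = 1, μ(57) = 1, μ(58) = 1, μ(59) = -1, μ(61) = -1, μ(62) = 1, μ(65) = 1, μ(66) = -1, μ(67) = -1, μ(69) = 1, μ(70) = -1, μ(71) = -1, μ(73) = -1, μ(74) = 1, μ(77) = 1, μ(78) = -1, μ(79) = -1, μ(82) = 1, μ(83) = -1, μ(85) = 1, μ(86) = 1, μ(87) = 1, μ(89) = -1, μ(91) = 1, μ(93) = 1, μ(94) = 1, μ(95) = 1, μ(97) = -1, μ(101) = -1, μ(102) = -1, μ(103) = -1, μ(105) = -1, μ(106) = 1, μ(107) = -1, with μ = 0 on non-squarefree integers. Summing μ(k)/k for k where μ(k) ≠ 0 gives -471587355397623908340013564541943736683/61104193276071414630466614650954086866535 ≈ -0.0077. (PNT ⟺ this sum → 0 as n → ∞.)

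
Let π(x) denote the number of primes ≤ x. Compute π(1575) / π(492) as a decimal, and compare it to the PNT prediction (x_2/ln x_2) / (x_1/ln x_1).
π(1575)/π(492) = 248/94 ≈ 2.6383;  PNT prediction ≈ 2.6953.

π(492) = 94 and π(1575) = 248, so π(1575)/π(492) ≈ 2.6383. The PNT-predicted ratio is (1575/ln(1575)) / (492/ln(492)) ≈ 2.6953. The two agree to within a few percent, as expected.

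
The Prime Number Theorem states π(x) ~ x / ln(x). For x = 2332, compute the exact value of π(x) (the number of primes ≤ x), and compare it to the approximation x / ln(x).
π(2332) = 344;  x/ln(x) ≈ 300.73;  relative error ≈ 12.58%.

Directly count primes up to 2332: π(2332) = 344. The PNT approximation gives 2332/ln(2332) ≈ 2332/7.75448 ≈ 300.73. Relative error (π(x) − x/ln(x)) / π(x) ≈ 12.58%; the approximation is known to undercount slightly (Li(x) is a better estimate).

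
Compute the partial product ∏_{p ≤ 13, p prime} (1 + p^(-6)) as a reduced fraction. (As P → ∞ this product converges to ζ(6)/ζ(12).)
∏ = 261167492243135861/256778456493448890

The primes p ≤ 13 are [2, 3, 5, 7, 11, 13]. For each, (1 + 1/p^6) = (p^6 + 1)/p^6. Multiplying these fractions over p ∈ [2, 3, 5, 7, 11, 13] gives 261167492243135861/256778456493448890. (In the limit P → ∞ this tends to ζ(6)/ζ(12).)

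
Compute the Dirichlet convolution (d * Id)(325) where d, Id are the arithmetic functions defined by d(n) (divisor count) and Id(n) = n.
(d * Id)(325) = 570

Divisors of 325: [1, 5, 13, 25, 65, 325]. For each d | 325:
  d = 1: d(1) · Id(325/1) = 1 · 325 = 325
  d = 5: d(5) · Id(325/5) = 2 · 65 = 130
  d = 13: d(13) · Id(325/13) = 2 · 25 = 50
  d = 25: d(25) · Id(325/25) = 3 · 13 = 39
  d = 65: d(65) · Id(325/65) = 4 · 5 = 20
  d = 325: d(325) · Id(325/325) = 6 · 1 = 6
Summing: (d * Id)(325) = 325 + 130 + 50 + 39 + 20 + 6 = 570.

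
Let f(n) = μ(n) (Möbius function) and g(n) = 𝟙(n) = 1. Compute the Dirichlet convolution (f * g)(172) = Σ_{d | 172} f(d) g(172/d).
(μ * 𝟙)(172) = 0

Divisors of 172: [1, 2, 4, 43, 86, 172]. For each d | 172:
  d = 1: μ(1) · 𝟙(172/1) = 1 · 1 = 1
  d = 2: μ(2) · 𝟙(172/2) = -1 · 1 = -1
  d = 4: μ(4) · 𝟙(172/4) = 0 · 1 = 0
  d = 43: μ(43) · 𝟙(172/43) = -1 · 1 = -1
  d = 86: μ(86) · 𝟙(172/86) = 1 · 1 = 1
  d = 172: μ(172) · 𝟙(172/172) = 0 · 1 = 0
Summing: (μ * 𝟙)(172) = 1 + -1 + 0 + -1 + 1 + 0 = 0.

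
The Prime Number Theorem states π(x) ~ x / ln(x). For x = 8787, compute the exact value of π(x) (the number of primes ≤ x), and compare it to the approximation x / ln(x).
π(8787) = 1095;  x/ln(x) ≈ 967.62;  relative error ≈ 11.63%.

Directly count primes up to 8787: π(8787) = 1095. The PNT approximation gives 8787/ln(8787) ≈ 8787/9.08103 ≈ 967.62. Relative error (π(x) − x/ln(x)) / π(x) ≈ 11.63%; the approximation is known to undercount slightly (Li(x) is a better estimate).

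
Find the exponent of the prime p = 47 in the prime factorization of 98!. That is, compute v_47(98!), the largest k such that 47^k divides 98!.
v_47(98!) = 2

Legendre's formula: v_p(n!) = Σ_{k ≥ 1} ⌊n / p^k⌋. For p = 47, n = 98, the terms are:
  ⌊98/47^1⌋ = ⌊98/47⌋ = 2
(the next term ⌊98/47^2⌋ = 0, terminating the sum). Summing: v_47(98!) = 2 = 2.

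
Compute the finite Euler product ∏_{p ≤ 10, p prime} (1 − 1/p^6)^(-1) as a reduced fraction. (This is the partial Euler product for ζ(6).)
∏ = 5359375/5268016

The primes p ≤ 10 are [2, 3, 5, 7]. For each prime, (1 − 1/p^6)^(-1) = p^6 / (p^6 − 1). The product is (1 − 1/2^6)^(-1), (1 − 1/3^6)^(-1), (1 − 1/5^6)^(-1), (1 − 1/7^6)^(-1) = ∏ p^6 / (p^6 − 1) = 5359375/5268016.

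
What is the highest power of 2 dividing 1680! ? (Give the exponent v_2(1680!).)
v_2(1680!) = 1676

Legendre's formula: v_p(n!) = Σ_{k ≥ 1} ⌊n / p^k⌋. For p = 2, n = 1680, the terms are:
  ⌊1680/2^1⌋ = ⌊1680/2⌋ = 840
  ⌊1680/2^2⌋ = ⌊1680/4⌋ = 420
  ⌊1680/2^3⌋ = ⌊1680/8⌋ = 210
  ⌊1680/2^4⌋ = ⌊1680/16⌋ = 105
  ⌊1680/2^5⌋ = ⌊1680/32⌋ = 52
  ⌊1680/2^6⌋ = ⌊1680/64⌋ = 26
  ⌊1680/2^7⌋ = ⌊1680/128⌋ = 13
  ⌊1680/2^8⌋ = ⌊1680/256⌋ = 6
  ⌊1680/2^9⌋ = ⌊1680/512⌋ = 3
  ⌊1680/2^10⌋ = ⌊1680/1024⌋ = 1
(the next term ⌊1680/2^11⌋ = 0, terminating the sum). Summing: v_2(1680!) = 840 + 420 + 210 + 105 + 52 + 26 + 13 + 6 + 3 + 1 = 1676.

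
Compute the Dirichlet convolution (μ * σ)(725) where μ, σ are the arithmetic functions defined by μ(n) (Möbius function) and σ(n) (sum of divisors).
(μ * σ)(725) = 725

Divisors of 725: [1, 5, 25, 29, 145, 725]. For each d | 725:
  d = 1: μ(1) · σ(725/1) = 1 · 930 = 930
  d = 5: μ(5) · σ(725/5) = -1 · 180 = -180
  d = 25: μ(25) · σ(725/25) = 0 · 30 = 0
  d = 29: μ(29) · σ(725/29) = -1 · 31 = -31
  d = 145: μ(145) · σ(725/145) = 1 · 6 = 6
  d = 725: μ(725) · σ(725/725) = 0 · 1 = 0
Summing: (μ * σ)(725) = 930 + -180 + 0 + -31 + 6 + 0 = 725.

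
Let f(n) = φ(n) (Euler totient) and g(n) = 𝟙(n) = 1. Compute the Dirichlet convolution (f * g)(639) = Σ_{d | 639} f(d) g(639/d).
(φ * 𝟙)(639) = 639

Divisors of 639: [1, 3, 9, 71, 213, 639]. For each d | 639:
  d = 1: φ(1) · 𝟙(639/1) = 1 · 1 = 1
  d = 3: φ(3) · 𝟙(639/3) = 2 · 1 = 2
  d = 9: φ(9) · 𝟙(639/9) = 6 · 1 = 6
  d = 71: φ(71) · 𝟙(639/71) = 70 · 1 = 70
  d = 213: φ(213) · 𝟙(639/213) = 140 · 1 = 140
  d = 639: φ(639) · 𝟙(639/639) = 420 · 1 = 420
Summing: (φ * 𝟙)(639) = 1 + 2 + 6 + 70 + 140 + 420 = 639.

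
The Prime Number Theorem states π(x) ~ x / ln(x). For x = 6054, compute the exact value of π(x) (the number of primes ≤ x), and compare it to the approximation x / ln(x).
π(6054) = 790;  x/ln(x) ≈ 695.18;  relative error ≈ 12.00%.

Directly count primes up to 6054: π(6054) = 790. The PNT approximation gives 6054/ln(6054) ≈ 6054/8.70847 ≈ 695.18. Relative error (π(x) − x/ln(x)) / π(x) ≈ 12.00%; the approximation is known to undercount slightly (Li(x) is a better estimate).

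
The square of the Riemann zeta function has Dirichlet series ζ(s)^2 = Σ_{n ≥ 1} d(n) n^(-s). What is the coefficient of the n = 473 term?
d(473) = 4

ζ(s)^2 = (Σ 1/m^s)(Σ 1/k^s). The coefficient of 1/n^s in the product is the number of ordered pairs (m, k) with mk = n, which equals d(n). For n = 473, divisors are [1, 11, 43, 473], so d(473) = 4.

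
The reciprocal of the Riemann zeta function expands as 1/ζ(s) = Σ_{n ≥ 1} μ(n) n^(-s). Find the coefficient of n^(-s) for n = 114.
μ(114) = -1

Factor n = 114 = 2 · 3 · 19. μ(n) = 0 if any exponent ≥ 2 (not squarefree); otherwise μ(n) = (−1)^{ω(n)} where ω(n) is the number of distinct prime factors. Applying: μ(114) = -1.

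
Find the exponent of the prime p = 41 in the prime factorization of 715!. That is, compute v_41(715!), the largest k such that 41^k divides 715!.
v_41(715!) = 17

Legendre's formula: v_p(n!) = Σ_{k ≥ 1} ⌊n / p^k⌋. For p = 41, n = 715, the terms are:
  ⌊715/41^1⌋ = ⌊715/41⌋ = 17
(the next term ⌊715/41^2⌋ = 0, terminating the sum). Summing: v_41(715!) = 17 = 17.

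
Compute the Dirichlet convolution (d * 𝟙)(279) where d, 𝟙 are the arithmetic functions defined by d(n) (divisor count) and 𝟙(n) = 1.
(d * 𝟙)(279) = 18

Divisors of 279: [1, 3, 9, 31, 93, 279]. For each d | 279:
  d = 1: d(1) · 𝟙(279/1) = 1 · 1 = 1
  d = 3: d(3) · 𝟙(279/3) = 2 · 1 = 2
  d = 9: d(9) · 𝟙(279/9) = 3 · 1 = 3
  d = 31: d(31) · 𝟙(279/31) = 2 · 1 = 2
  d = 93: d(93) · 𝟙(279/93) = 4 · 1 = 4
  d = 279: d(279) · 𝟙(279/279) = 6 · 1 = 6
Summing: (d * 𝟙)(279) = 1 + 2 + 3 + 2 + 4 + 6 = 18.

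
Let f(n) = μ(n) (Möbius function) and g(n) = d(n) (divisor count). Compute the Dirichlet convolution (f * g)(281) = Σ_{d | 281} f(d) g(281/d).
(μ * d)(281) = 1

Divisors of 281: [1, 281]. For each d | 281:
  d = 1: μ(1) · d(281/1) = 1 · 2 = 2
  d = 281: μ(281) · d(281/281) = -1 · 1 = -1
Summing: (μ * d)(281) = 2 + -1 = 1.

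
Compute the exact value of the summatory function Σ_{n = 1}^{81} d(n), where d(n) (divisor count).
Σ_{n ≤ 81} d(n) = 373

Compute d(n) for each 1 ≤ n ≤ 81: d(1) = 1, d(2) = 2, d(3) = 2, d(4) = 3, d(5) = 2, d(6) = 4, d(7) = 2, d(8) = 4, d(9) = 3, d(10) = 4, d(11) = 2, d(12) = 6, d(13) = 2, d(14) = 4, d(15) = 4, d(16) = 5, d(17) = 2, d(18) = 6, d(19) = 2, d(20) = 6, d(21) = 4, d(22) = 4, d(23) = 2, d(24) = 8, d(25) = 3, d(26) = 4, d(27) = 4, d(28) = 6, d(29) = 2, d(30) = 8, d(31) = 2, d(32) = 6, d(33) = 4, d(34) = 4, d(35) = 4, d(36) = 9, d(37) = 2, d(38) = 4, d(39) = 4, d(40) = 8, d(41) = 2, d(42) = 8, d(43) = 2, d(44) = 6, d(45) = 6, d(46) = 4, d(47) = 2, d(48) = 10, d(49) = 3, d(50) = 6, d(51) = 4, d(52) = 6, d(53) = 2, d(54) = 8, d(55) = 4, d(56) = 8, d(57) = 4, d(58) = 4, d(59) = 2, d(60) = 12, d(61) = 2, d(62) = 4, d(63) = 6, d(64) = 7, d(65) = 4, d(66) = 8, d(67) = 2, d(68) = 6, d(69) = 4, d(70) = 8, d(71) = 2, d(72) = 12, d(73) = 2, d(74) = 4, d(75) = 6, d(76) = 6, d(77) = 4, d(78) = 8, d(79) = 2, d(80) = 10, d(81) = 5. Summing all 81 values: 373. (Dirichlet's divisor formula: Σ_{n ≤ x} d(n) = x ln(x) + (2γ − 1) x + O(√x). For x = 81, the asymptotic estimate is ≈ 368.46.)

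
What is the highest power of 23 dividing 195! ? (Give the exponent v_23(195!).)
v_23(195!) = 8

Legendre's formula: v_p(n!) = Σ_{k ≥ 1} ⌊n / p^k⌋. For p = 23, n = 195, the terms are:
  ⌊195/23^1⌋ = ⌊195/23⌋ = 8
(the next term ⌊195/23^2⌋ = 0, terminating the sum). Summing: v_23(195!) = 8 = 8.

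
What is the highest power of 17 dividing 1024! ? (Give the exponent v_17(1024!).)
v_17(1024!) = 63

Legendre's formula: v_p(n!) = Σ_{k ≥ 1} ⌊n / p^k⌋. For p = 17, n = 1024, the terms are:
  ⌊1024/17^1⌋ = ⌊1024/17⌋ = 60
  ⌊1024/17^2⌋ = ⌊1024/289⌋ = 3
(the next term ⌊1024/17^3⌋ = 0, terminating the sum). Summing: v_17(1024!) = 60 + 3 = 63.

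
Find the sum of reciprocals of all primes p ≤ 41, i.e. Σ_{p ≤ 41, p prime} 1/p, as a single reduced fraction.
Σ 1/p = 492007393304957/304250263527210

π(41) = 13, so the primes ≤ 41 are [2, 3, 5, 7, 11, 13, 17, 19, 23, 29, 31, 37, 41]. Summing 1/p over these primes: 492007393304957/304250263527210 ≈ 1.6171. Mertens estimate ln ln(41) + 0.2615 ≈ 1.5735.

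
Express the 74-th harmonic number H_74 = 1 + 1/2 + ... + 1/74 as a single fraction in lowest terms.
H_74 = 668934292077295215167676426926677/136851726813476721146087646859200

Direct summation: H_74 = 1 + 1/2 + ... + 1/74. The least common denominator is lcm(1, ..., 74) = 410555180440430163438262940577600; over this denominator the numerator is 410555180440430163438262940577600 + 205277590220215081719131470288800 + 136851726813476721146087646859200 + 102638795110107540859565735144400 + 82111036088086032687652588115520 + 68425863406738360573043823429600 + 58650740062918594776894705796800 + 51319397555053770429782867572200 + 45617242271158907048695882286400 + 41055518044043016343826294057760 + 37323198221857287585296630961600 + 34212931703369180286521911714800 + 31581167726186935649097149275200 + 29325370031459297388447352898400 + 27370345362695344229217529371840 + 25659698777526885214891433786100 + 24150304731790009614015467092800 + 22808621135579453524347941143200 + 21608167391601587549382260030400 + 20527759022021508171913147028880 + 19550246687639531592298235265600 + 18661599110928643792648315480800 + 17850225236540441888620127851200 + 17106465851684590143260955857400 + 16422207217617206537530517623104 + 15790583863093467824548574637600 + 15205747423719635682898627428800 + 14662685015729648694223676449200 + 14157075187601040118560791054400 + 13685172681347672114608764685920 + 13243715498078392368976223889600 + 12829849388763442607445716893050 + 12441066073952429195098876987200 + 12075152365895004807007733546400 + 11730148012583718955378941159360 + 11404310567789726762173970571600 + 11096085957849463876709809204800 + 10804083695800793774691130015200 + 10527055908728978549699049758400 + 10263879511010754085956573514440 + 10013540986351955205811291233600 + 9775123343819765796149117632800 + 9547794893963492172982859083200 + 9330799555464321896324157740400 + 9123448454231781409739176457280 + 8925112618270220944310063925600 + 8735216605115535392303466820800 + 8553232925842295071630477928700 + 8378677151845513539556386542400 + 8211103608808603268765258811552 + 8050101577263336538005155697600 + 7895291931546733912274287318800 + 7746324159253399310155904539200 + 7602873711859817841449313714400 + 7464639644371457517059326192320 + 7331342507864824347111838224600 + 7202722463867195849794086676800 + 7078537593800520059280395527200 + 6958562380346273956580727806400 + 6842586340673836057304382342960 + 6730412794105412515381359681600 + 6621857749039196184488111944800 + 6516748895879843864099411755200 + 6414924694381721303722858446525 + 6316233545237387129819429855040 + 6220533036976214597549438493600 + 6127689260304927812511387172800 + 6037576182947502403503866773200 + 5950075078846813962873375950400 + 5865074006291859477689470579680 + 5782467330146903710398069585600 + 5702155283894863381086985285800 + 5624043567677125526551547131200 + 5548042978924731938354904602400 = 2006802876231885645503029280780031, so H_74 = 2006802876231885645503029280780031/410555180440430163438262940577600; reducing by gcd(2006802876231885645503029280780031, 410555180440430163438262940577600) = 3 gives 668934292077295215167676426926677/136851726813476721146087646859200 ≈ 4.88802. (The PNT-adjacent estimate ln(74) + γ ≈ 4.88128 matches within O(1/n).)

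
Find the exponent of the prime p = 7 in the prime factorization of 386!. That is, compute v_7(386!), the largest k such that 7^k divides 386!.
v_7(386!) = 63

Legendre's formula: v_p(n!) = Σ_{k ≥ 1} ⌊n / p^k⌋. For p = 7, n = 386, the terms are:
  ⌊386/7^1⌋ = ⌊386/7⌋ = 55
  ⌊386/7^2⌋ = ⌊386/49⌋ = 7
  ⌊386/7^3⌋ = ⌊386/343⌋ = 1
(the next term ⌊386/7^4⌋ = 0, terminating the sum). Summing: v_7(386!) = 55 + 7 + 1 = 63.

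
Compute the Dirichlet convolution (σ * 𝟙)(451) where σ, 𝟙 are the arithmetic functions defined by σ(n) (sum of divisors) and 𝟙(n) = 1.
(σ * 𝟙)(451) = 559

Divisors of 451: [1, 11, 41, 451]. For each d | 451:
  d = 1: σ(1) · 𝟙(451/1) = 1 · 1 = 1
  d = 11: σ(11) · 𝟙(451/11) = 12 · 1 = 12
  d = 41: σ(41) · 𝟙(451/41) = 42 · 1 = 42
  d = 451: σ(451) · 𝟙(451/451) = 504 · 1 = 504
Summing: (σ * 𝟙)(451) = 1 + 12 + 42 + 504 = 559.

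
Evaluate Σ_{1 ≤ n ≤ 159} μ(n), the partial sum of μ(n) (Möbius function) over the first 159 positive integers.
Σ_{n ≤ 159} μ(n) = 0

Compute μ(n) for each 1 ≤ n ≤ 159: μ(1) = 1, μ(2) = -1, μ(3) = -1, μ(4) = 0, μ(5) = -1, μ(6) = 1, μ(7) = -1, μ(8) = 0, μ(9) = 0, μ(10) = 1, μ(11) = -1, μ(12) = 0, μ(13) = -1, μ(14) = 1, μ(15) = 1, μ(16) = 0, μ(17) = -1, μ(18) = 0, μ(19) = -1, μ(20) = 0, μ(21) = 1, μ(22) = 1, μ(23) = -1, μ(24) = 0, μ(25) = 0, μ(26) = 1, μ(27) = 0, μ(28) = 0, μ(29) = -1, μ(30) = -1, μ(31) = -1, μ(32) = 0, μ(33) = 1, μ(34) = 1, μ(35) = 1, μ(36) = 0, μ(37) = -1, μ(38) = 1, μ(39) = 1, μ(40) = 0, μ(41) = -1, μ(42) = -1, μ(43) = -1, μ(44) = 0, μ(45) = 0, μ(46) = 1, μ(47) = -1, μ(48) = 0, μ(49) = 0, μ(50) = 0, μ(51) = 1, μ(52) = 0, μ(53) = -1, μ(54) = 0, μ(55) = 1, μ(56) = 0, μ(57) = 1, μ(58) = 1, μ(59) = -1, μ(60) = 0, μ(61) = -1, μ(62) = 1, μ(63) = 0, μ(64) = 0, μ(65) = 1, μ(66) = -1, μ(67) = -1, μ(68) = 0, μ(69) = 1, μ(70) = -1, μ(71) = -1, μ(72) = 0, μ(73) = -1, μ(74) = 1, μ(75) = 0, μ(76) = 0, μ(77) = 1, μ(78) = -1, μ(79) = -1, μ(80) = 0, μ(81) = 0, μ(82) = 1, μ(83) = -1, μ(84) = 0, μ(85) = 1, μ(86) = 1, μ(87) = 1, μ(88) = 0, μ(89) = -1, μ(90) = 0, μ(91) = 1, μ(92) = 0, μ(93) = 1, μ(94) = 1, μ(95) = 1, μ(96) = 0, μ(97) = -1, μ(98) = 0, μ(99) = 0, μ(100) = 0, μ(101) = -1, μ(102) = -1, μ(103) = -1, μ(104) = 0, μ(105) = -1, μ(106) = 1, μ(107) = -1, μ(108) = 0, μ(109) = -1, μ(110) = -1, μ(111) = 1, μ(112) = 0, μ(113) = -1, μ(114) = -1, μ(115) = 1, μ(116) = 0, μ(117) = 0, μ(118) = 1, μ(119) = 1, μ(120) = 0, μ(121) = 0, μ(122) = 1, μ(123) = 1, μ(124) = 0, μ(125) = 0, μ(126) = 0, μ(127) = -1, μ(128) = 0, μ(129) = 1, μ(130) = -1, μ(131) = -1, μ(132) = 0, μ(133) = 1, μ(134) = 1, μ(135) = 0, μ(136) = 0, μ(137) = -1, μ(138) = -1, μ(139) = -1, μ(140) = 0, μ(141) = 1, μ(142) = 1, μ(143) = 1, μ(144) = 0, μ(145) = 1, μ(146) = 1, μ(147) = 0, μ(148) = 0, μ(149) = -1, μ(150) = 0, μ(151) = -1, μ(152) = 0, μ(153) = 0, μ(154) = -1, μ(155) = 1, μ(156) = 0, μ(157) = -1, μ(158) = 1, μ(159) = 1. Summing all 159 values: 0. (Mertens function M(x) = Σ_{n ≤ x} μ(n); on average M(x) should be small (PNT ⟺ M(x) = o(x)).)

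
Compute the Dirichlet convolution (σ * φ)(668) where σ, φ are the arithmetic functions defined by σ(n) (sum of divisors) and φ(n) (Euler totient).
(σ * φ)(668) = 4008

Divisors of 668: [1, 2, 4, 167, 334, 668]. For each d | 668:
  d = 1: σ(1) · φ(668/1) = 1 · 332 = 332
  d = 2: σ(2) · φ(668/2) = 3 · 166 = 498
  d = 4: σ(4) · φ(668/4) = 7 · 166 = 1162
  d = 167: σ(167) · φ(668/167) = 168 · 2 = 336
  d = 334: σ(334) · φ(668/334) = 504 · 1 = 504
  d = 668: σ(668) · φ(668/668) = 1176 · 1 = 1176
Summing: (σ * φ)(668) = 332 + 498 + 1162 + 336 + 504 + 1176 = 4008.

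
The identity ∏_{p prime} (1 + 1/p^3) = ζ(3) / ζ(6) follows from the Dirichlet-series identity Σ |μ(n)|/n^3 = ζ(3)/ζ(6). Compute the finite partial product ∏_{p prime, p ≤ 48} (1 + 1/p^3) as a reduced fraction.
∏ = 8015182591485824614015950466842624/6783810016842653083409665472454505

The primes p ≤ 48 are [2, 3, 5, 7, 11, 13, 17, 19, 23, 29, 31, 37, 41, 43, 47]. For each, (1 + 1/p^3) = (p^3 + 1)/p^3. Multiplying these fractions over p ∈ [2, 3, 5, 7, 11, 13, 17, 19, 23, 29, 31, 37, 41, 43, 47] gives 8015182591485824614015950466842624/6783810016842653083409665472454505. (In the limit P → ∞ this tends to ζ(3)/ζ(6).)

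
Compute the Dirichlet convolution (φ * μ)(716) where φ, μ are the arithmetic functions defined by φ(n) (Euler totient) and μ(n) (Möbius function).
(φ * μ)(716) = 177

Divisors of 716: [1, 2, 4, 179, 358, 716]. For each d | 716:
  d = 1: φ(1) · μ(716/1) = 1 · 0 = 0
  d = 2: φ(2) · μ(716/2) = 1 · 1 = 1
  d = 4: φ(4) · μ(716/4) = 2 · -1 = -2
  d = 179: φ(179) · μ(716/179) = 178 · 0 = 0
  d = 358: φ(358) · μ(716/358) = 178 · -1 = -178
  d = 716: φ(716) · μ(716/716) = 356 · 1 = 356
Summing: (φ * μ)(716) = 0 + 1 + -2 + 0 + -178 + 356 = 177.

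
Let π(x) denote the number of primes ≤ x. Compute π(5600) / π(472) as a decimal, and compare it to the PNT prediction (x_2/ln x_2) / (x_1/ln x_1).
π(5600)/π(472) = 738/91 ≈ 8.1099;  PNT prediction ≈ 8.4640.

π(472) = 91 and π(5600) = 738, so π(5600)/π(472) ≈ 8.1099. The PNT-predicted ratio is (5600/ln(5600)) / (472/ln(472)) ≈ 8.4640. The two agree to within a few percent, as expected.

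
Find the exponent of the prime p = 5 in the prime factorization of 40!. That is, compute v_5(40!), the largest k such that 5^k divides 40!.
v_5(40!) = 9

Legendre's formula: v_p(n!) = Σ_{k ≥ 1} ⌊n / p^k⌋. For p = 5, n = 40, the terms are:
  ⌊40/5^1⌋ = ⌊40/5⌋ = 8
  ⌊40/5^2⌋ = ⌊40/25⌋ = 1
(the next term ⌊40/5^3⌋ = 0, terminating the sum). Summing: v_5(40!) = 8 + 1 = 9.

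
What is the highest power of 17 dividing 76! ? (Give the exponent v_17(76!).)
v_17(76!) = 4

Legendre's formula: v_p(n!) = Σ_{k ≥ 1} ⌊n / p^k⌋. For p = 17, n = 76, the terms are:
  ⌊76/17^1⌋ = ⌊76/17⌋ = 4
(the next term ⌊76/17^2⌋ = 0, terminating the sum). Summing: v_17(76!) = 4 = 4.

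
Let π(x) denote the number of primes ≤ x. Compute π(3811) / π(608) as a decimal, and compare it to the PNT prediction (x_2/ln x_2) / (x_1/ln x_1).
π(3811)/π(608) = 529/111 ≈ 4.7658;  PNT prediction ≈ 4.8728.

π(608) = 111 and π(3811) = 529, so π(3811)/π(608) ≈ 4.7658. The PNT-predicted ratio is (3811/ln(3811)) / (608/ln(608)) ≈ 4.8728. The two agree to within a few percent, as expected.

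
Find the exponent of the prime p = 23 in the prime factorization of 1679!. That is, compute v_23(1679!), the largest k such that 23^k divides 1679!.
v_23(1679!) = 76

Legendre's formula: v_p(n!) = Σ_{k ≥ 1} ⌊n / p^k⌋. For p = 23, n = 1679, the terms are:
  ⌊1679/23^1⌋ = ⌊1679/23⌋ = 73
  ⌊1679/23^2⌋ = ⌊1679/529⌋ = 3
(the next term ⌊1679/23^3⌋ = 0, terminating the sum). Summing: v_23(1679!) = 73 + 3 = 76.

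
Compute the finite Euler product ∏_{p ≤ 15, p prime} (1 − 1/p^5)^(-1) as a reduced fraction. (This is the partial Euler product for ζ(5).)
∏ = 2548391272552125/2457639696903844

The primes p ≤ 15 are [2, 3, 5, 7, 11, 13]. For each prime, (1 − 1/p^5)^(-1) = p^5 / (p^5 − 1). The product is (1 − 1/2^5)^(-1), (1 − 1/3^5)^(-1), (1 − 1/5^5)^(-1), (1 − 1/7^5)^(-1), (1 − 1/11^5)^(-1), (1 − 1/13^5)^(-1) = ∏ p^5 / (p^5 − 1) = 2548391272552125/2457639696903844.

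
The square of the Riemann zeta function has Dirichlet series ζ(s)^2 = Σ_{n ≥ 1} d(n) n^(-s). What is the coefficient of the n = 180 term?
d(180) = 18

ζ(s)^2 = (Σ 1/m^s)(Σ 1/k^s). The coefficient of 1/n^s in the product is the number of ordered pairs (m, k) with mk = n, which equals d(n). For n = 180, divisors are [1, 2, 3, 4, 5, 6, 9, 10, 12, 15, 18, 20, 30, 36, 45, 60, 90, 180], so d(180) = 18.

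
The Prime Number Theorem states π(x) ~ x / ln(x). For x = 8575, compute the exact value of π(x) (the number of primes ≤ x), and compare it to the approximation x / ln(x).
π(8575) = 1068;  x/ln(x) ≈ 946.82;  relative error ≈ 11.35%.

Directly count primes up to 8575: π(8575) = 1068. The PNT approximation gives 8575/ln(8575) ≈ 8575/9.05661 ≈ 946.82. Relative error (π(x) − x/ln(x)) / π(x) ≈ 11.35%; the approximation is known to undercount slightly (Li(x) is a better estimate).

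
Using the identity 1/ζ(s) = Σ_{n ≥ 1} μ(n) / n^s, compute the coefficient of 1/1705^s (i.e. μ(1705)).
μ(1705) = -1

Factor n = 1705 = 5 · 11 · 31. μ(n) = 0 if any exponent ≥ 2 (not squarefree); otherwise μ(n) = (−1)^{ω(n)} where ω(n) is the number of distinct prime factors. Applying: μ(1705) = -1.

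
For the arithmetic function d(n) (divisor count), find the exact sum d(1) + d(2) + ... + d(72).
Σ_{n ≤ 72} d(n) = 326

Compute d(n) for each 1 ≤ n ≤ 72: d(1) = 1, d(2) = 2, d(3) = 2, d(4) = 3, d(5) = 2, d(6) = 4, d(7) = 2, d(8) = 4, d(9) = 3, d(10) = 4, d(11) = 2, d(12) = 6, d(13) = 2, d(14) = 4, d(15) = 4, d(16) = 5, d(17) = 2, d(18) = 6, d(19) = 2, d(20) = 6, d(21) = 4, d(22) = 4, d(23) = 2, d(24) = 8, d(25) = 3, d(26) = 4, d(27) = 4, d(28) = 6, d(29) = 2, d(30) = 8, d(31) = 2, d(32) = 6, d(33) = 4, d(34) = 4, d(35) = 4, d(36) = 9, d(37) = 2, d(38) = 4, d(39) = 4, d(40) = 8, d(41) = 2, d(42) = 8, d(43) = 2, d(44) = 6, d(45) = 6, d(46) = 4, d(47) = 2, d(48) = 10, d(49) = 3, d(50) = 6, d(51) = 4, d(52) = 6, d(53) = 2, d(54) = 8, d(55) = 4, d(56) = 8, d(57) = 4, d(58) = 4, d(59) = 2, d(60) = 12, d(61) = 2, d(62) = 4, d(63) = 6, d(64) = 7, d(65) = 4, d(66) = 8, d(67) = 2, d(68) = 6, d(69) = 4, d(70) = 8, d(71) = 2, d(72) = 12. Summing all 72 values: 326. (Dirichlet's divisor formula: Σ_{n ≤ x} d(n) = x ln(x) + (2γ − 1) x + O(√x). For x = 72, the asymptotic estimate is ≈ 319.04.)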